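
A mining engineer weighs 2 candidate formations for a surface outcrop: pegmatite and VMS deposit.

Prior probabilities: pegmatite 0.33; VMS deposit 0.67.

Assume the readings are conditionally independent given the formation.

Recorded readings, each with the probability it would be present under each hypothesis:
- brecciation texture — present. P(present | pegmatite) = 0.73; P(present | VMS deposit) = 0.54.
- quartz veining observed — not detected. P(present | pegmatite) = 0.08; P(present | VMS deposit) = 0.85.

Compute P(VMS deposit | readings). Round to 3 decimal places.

0.197

By Bayes' rule with conditional independence, the unnormalized weight for each hypothesis is prior × ∏ likelihoods (using 1 − P(present | H) for each absent reading):
  pegmatite: 0.33 × 0.73 × (1 − 0.08) = 0.22163
  VMS deposit: 0.67 × 0.54 × (1 − 0.85) = 0.05427
Marginal likelihood of the evidence = 0.2759.
P(VMS deposit | evidence) = 0.05427 / 0.2759 ≈ 0.197.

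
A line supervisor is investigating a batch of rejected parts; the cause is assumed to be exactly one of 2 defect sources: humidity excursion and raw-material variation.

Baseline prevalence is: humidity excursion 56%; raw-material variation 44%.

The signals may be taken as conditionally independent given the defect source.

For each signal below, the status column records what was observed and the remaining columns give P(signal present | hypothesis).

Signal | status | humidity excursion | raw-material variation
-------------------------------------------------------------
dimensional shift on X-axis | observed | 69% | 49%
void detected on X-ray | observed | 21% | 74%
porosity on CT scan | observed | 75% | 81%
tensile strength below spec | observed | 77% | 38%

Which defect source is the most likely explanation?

raw-material variation

By Bayes' rule with conditional independence, the unnormalized weight for each hypothesis is prior × ∏ likelihoods:
  humidity excursion: 0.56 × 0.69 × 0.21 × 0.75 × 0.77 = 0.046861
  raw-material variation: 0.44 × 0.49 × 0.74 × 0.81 × 0.38 = 0.049108
Normalizing constant Z = 0.046861 + 0.049108 = 0.095968.
P(humidity excursion | evidence) ≈ 0.046861 / 0.095968 ≈ 0.488
P(raw-material variation | evidence) ≈ 0.049108 / 0.095968 ≈ 0.512
The largest is 0.512, so raw-material variation is most probable.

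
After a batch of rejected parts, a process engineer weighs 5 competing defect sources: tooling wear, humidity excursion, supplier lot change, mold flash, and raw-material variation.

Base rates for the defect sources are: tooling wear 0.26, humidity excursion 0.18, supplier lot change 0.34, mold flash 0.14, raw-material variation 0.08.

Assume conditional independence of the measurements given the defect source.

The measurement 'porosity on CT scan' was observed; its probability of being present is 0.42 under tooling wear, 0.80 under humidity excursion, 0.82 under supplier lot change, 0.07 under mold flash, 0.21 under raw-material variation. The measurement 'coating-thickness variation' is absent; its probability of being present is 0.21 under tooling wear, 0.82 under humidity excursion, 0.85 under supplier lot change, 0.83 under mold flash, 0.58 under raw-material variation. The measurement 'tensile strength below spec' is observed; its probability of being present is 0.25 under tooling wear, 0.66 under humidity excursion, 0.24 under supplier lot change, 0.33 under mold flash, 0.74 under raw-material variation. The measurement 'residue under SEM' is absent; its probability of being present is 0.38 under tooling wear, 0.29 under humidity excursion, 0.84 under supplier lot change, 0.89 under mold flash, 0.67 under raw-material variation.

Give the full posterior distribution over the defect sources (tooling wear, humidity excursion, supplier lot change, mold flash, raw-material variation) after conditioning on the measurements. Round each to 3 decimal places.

Multiply each prior by the joint likelihood of the measurement pattern (using 1 − P(present | H) for each absent measurement):
  tooling wear: 0.26 × 0.42 × (1 − 0.21) × 0.25 × (1 − 0.38) = 0.013372
  humidity excursion: 0.18 × 0.80 × (1 − 0.82) × 0.66 × (1 − 0.29) = 0.012146
  supplier lot change: 0.34 × 0.82 × (1 − 0.85) × 0.24 × (1 − 0.84) = 0.0016059
  mold flash: 0.14 × 0.07 × (1 − 0.83) × 0.33 × (1 − 0.89) = 6.0476e-05
  raw-material variation: 0.08 × 0.21 × (1 − 0.58) × 0.74 × (1 − 0.67) = 0.0017231
Marginal likelihood of the evidence = 0.028907.
P(tooling wear | evidence) = 0.013372 / 0.028907 ≈ 0.463
P(humidity excursion | evidence) = 0.012146 / 0.028907 ≈ 0.420
P(supplier lot change | evidence) = 0.0016059 / 0.028907 ≈ 0.056
P(mold flash | evidence) = 6.0476e-05 / 0.028907 ≈ 0.002
P(raw-material variation | evidence) = 0.0017231 / 0.028907 ≈ 0.060

0.463, 0.420, 0.056, 0.002, 0.060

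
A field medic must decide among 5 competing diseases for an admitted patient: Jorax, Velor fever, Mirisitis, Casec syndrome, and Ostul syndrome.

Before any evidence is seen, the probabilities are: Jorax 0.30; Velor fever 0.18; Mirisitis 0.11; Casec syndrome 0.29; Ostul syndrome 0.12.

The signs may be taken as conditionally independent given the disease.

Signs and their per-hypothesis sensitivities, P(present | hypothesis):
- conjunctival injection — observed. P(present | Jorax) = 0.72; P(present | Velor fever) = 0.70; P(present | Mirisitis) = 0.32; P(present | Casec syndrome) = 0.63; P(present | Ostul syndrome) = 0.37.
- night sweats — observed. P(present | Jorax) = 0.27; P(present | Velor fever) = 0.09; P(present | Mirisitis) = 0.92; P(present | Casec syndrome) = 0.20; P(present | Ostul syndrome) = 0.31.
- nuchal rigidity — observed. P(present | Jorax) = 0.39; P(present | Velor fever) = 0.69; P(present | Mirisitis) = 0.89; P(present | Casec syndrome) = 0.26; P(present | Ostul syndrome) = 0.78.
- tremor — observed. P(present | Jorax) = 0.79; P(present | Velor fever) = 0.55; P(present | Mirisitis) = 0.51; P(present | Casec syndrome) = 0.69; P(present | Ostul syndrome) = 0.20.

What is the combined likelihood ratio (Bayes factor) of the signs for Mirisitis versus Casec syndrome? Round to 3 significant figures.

Joint likelihood of the sign pattern under each hypothesis:
  Mirisitis: 0.32 × 0.92 × 0.89 × 0.51 = 0.13363
  Casec syndrome: 0.63 × 0.20 × 0.26 × 0.69 = 0.022604
Bayes factor = 0.13363 / 0.022604 ≈ 5.91

5.91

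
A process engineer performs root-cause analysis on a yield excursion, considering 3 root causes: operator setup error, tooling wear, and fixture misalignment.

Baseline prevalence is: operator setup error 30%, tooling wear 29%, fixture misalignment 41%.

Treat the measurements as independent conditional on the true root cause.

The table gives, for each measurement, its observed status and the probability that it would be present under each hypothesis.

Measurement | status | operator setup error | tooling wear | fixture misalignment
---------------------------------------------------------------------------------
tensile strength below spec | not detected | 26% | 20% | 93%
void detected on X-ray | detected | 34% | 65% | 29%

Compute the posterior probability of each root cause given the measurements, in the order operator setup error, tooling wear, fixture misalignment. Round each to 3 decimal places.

For each hypothesis, the unnormalized posterior weight is prior × product of the measurement likelihoods (using 1 − P(present | H) for each absent measurement):
  operator setup error: 0.30 × (1 − 0.26) × 0.34 = 0.07548
  tooling wear: 0.29 × (1 − 0.20) × 0.65 = 0.1508
  fixture misalignment: 0.41 × (1 − 0.93) × 0.29 = 0.008323
The unnormalized weights sum to 0.2346.
P(operator setup error | evidence) = 0.07548 / 0.2346 ≈ 0.322
P(tooling wear | evidence) = 0.1508 / 0.2346 ≈ 0.643
P(fixture misalignment | evidence) = 0.008323 / 0.2346 ≈ 0.035

0.322, 0.643, 0.035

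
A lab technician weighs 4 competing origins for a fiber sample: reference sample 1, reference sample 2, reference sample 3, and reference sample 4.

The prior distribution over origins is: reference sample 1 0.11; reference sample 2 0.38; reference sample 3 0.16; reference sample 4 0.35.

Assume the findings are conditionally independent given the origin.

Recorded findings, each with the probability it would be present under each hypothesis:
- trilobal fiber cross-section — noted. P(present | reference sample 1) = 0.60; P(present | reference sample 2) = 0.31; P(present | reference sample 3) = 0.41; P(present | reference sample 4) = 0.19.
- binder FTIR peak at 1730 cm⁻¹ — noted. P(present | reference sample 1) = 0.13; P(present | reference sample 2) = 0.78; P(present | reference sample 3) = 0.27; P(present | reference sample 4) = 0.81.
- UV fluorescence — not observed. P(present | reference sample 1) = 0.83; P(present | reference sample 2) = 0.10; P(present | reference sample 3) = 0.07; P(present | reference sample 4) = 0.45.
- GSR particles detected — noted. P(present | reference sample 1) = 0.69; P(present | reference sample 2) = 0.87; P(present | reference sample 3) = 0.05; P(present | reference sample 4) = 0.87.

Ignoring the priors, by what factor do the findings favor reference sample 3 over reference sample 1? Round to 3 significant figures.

0.563

Joint likelihood of the evidence pattern under each hypothesis (using 1 − P(present | H) for each absent finding):
  reference sample 3: 0.41 × 0.27 × (1 − 0.07) × 0.05 = 0.0051476
  reference sample 1: 0.60 × 0.13 × (1 − 0.83) × 0.69 = 0.0091494
Bayes factor = 0.0051476 / 0.0091494 ≈ 0.563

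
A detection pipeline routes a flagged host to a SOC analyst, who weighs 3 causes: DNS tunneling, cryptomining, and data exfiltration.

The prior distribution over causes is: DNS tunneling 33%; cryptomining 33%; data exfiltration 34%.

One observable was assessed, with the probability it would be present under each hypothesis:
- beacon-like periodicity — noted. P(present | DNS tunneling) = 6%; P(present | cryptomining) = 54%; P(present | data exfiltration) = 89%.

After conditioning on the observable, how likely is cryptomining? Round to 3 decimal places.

0.356

For each hypothesis, the unnormalized posterior weight is prior × likelihood:
  DNS tunneling: 0.33 × 0.06 = 0.0198
  cryptomining: 0.33 × 0.54 = 0.1782
  data exfiltration: 0.34 × 0.89 = 0.3026
Normalizing constant Z = 0.0198 + 0.1782 + 0.3026 = 0.5006.
P(cryptomining | evidence) = 0.1782 / 0.5006 ≈ 0.356.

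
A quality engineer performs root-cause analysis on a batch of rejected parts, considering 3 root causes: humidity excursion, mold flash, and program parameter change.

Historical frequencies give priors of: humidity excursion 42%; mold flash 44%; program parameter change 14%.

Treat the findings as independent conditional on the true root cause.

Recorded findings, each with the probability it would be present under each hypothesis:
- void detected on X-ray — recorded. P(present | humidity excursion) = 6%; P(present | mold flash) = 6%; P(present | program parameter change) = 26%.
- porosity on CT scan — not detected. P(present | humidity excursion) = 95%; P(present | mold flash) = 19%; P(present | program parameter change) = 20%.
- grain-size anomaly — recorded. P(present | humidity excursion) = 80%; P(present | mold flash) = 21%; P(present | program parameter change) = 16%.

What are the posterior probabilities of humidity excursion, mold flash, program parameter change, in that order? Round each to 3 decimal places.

Multiply each prior by the joint likelihood of the evidence pattern (using 1 − P(present | H) for each absent finding):
  humidity excursion: 0.42 × 0.06 × (1 − 0.95) × 0.80 = 0.001008
  mold flash: 0.44 × 0.06 × (1 − 0.19) × 0.21 = 0.0044906
  program parameter change: 0.14 × 0.26 × (1 − 0.20) × 0.16 = 0.0046592
Normalizing constant Z = 0.001008 + 0.0044906 + 0.0046592 = 0.010158.
P(humidity excursion | evidence) = 0.001008 / 0.010158 ≈ 0.099
P(mold flash | evidence) = 0.0044906 / 0.010158 ≈ 0.442
P(program parameter change | evidence) = 0.0046592 / 0.010158 ≈ 0.459

0.099, 0.442, 0.459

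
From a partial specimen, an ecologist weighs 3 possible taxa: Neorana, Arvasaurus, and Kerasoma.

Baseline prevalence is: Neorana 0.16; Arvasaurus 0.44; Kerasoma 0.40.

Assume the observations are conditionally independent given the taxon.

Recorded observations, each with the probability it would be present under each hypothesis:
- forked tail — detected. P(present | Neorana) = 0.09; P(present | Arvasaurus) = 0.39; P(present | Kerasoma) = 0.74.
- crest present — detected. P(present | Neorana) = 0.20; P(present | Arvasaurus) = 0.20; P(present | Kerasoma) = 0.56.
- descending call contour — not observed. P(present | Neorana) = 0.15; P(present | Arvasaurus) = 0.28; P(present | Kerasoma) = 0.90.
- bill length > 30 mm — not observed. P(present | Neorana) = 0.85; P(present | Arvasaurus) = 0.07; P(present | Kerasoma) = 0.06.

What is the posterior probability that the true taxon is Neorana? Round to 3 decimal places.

0.009

For each hypothesis, the unnormalized posterior weight is prior × product of the observation likelihoods (using 1 − P(present | H) for each absent observation):
  Neorana: 0.16 × 0.09 × 0.20 × (1 − 0.15) × (1 − 0.85) = 0.0003672
  Arvasaurus: 0.44 × 0.39 × 0.20 × (1 − 0.28) × (1 − 0.07) = 0.022981
  Kerasoma: 0.40 × 0.74 × 0.56 × (1 − 0.90) × (1 − 0.06) = 0.015581
Normalizing constant Z = 0.0003672 + 0.022981 + 0.015581 = 0.038929.
P(Neorana | evidence) = 0.0003672 / 0.038929 ≈ 0.009.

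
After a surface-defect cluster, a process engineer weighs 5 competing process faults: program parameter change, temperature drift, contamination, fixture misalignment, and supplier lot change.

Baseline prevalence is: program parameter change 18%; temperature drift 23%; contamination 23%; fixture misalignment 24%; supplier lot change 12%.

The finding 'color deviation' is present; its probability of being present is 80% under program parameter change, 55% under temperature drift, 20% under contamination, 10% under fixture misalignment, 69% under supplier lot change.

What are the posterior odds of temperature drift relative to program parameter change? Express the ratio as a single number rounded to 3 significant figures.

0.878

Unnormalized posterior weight (prior times the finding likelihood) for each of the two hypotheses:
  temperature drift: 0.23 × 0.55 = 0.1265
  program parameter change: 0.18 × 0.80 = 0.144
Posterior odds = 0.1265 / 0.144 ≈ 0.878.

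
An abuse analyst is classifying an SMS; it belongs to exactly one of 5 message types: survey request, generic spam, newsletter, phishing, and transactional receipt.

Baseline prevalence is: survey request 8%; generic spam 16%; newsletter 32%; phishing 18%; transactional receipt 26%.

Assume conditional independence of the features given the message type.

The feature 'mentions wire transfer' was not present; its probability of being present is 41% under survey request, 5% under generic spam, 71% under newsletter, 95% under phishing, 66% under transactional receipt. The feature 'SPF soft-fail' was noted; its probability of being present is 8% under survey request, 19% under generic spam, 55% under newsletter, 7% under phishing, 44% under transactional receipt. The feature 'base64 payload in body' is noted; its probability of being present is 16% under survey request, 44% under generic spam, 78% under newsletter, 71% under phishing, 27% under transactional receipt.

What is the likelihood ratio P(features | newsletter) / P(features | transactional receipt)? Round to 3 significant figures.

Take the product of per-feature likelihoods under each hypothesis (using 1 − P(present | H) for each absent feature), then divide.
  newsletter: (1 − 0.71) × 0.55 × 0.78 = 0.12441
  transactional receipt: (1 − 0.66) × 0.44 × 0.27 = 0.040392
Bayes factor = 0.12441 / 0.040392 ≈ 3.08

3.08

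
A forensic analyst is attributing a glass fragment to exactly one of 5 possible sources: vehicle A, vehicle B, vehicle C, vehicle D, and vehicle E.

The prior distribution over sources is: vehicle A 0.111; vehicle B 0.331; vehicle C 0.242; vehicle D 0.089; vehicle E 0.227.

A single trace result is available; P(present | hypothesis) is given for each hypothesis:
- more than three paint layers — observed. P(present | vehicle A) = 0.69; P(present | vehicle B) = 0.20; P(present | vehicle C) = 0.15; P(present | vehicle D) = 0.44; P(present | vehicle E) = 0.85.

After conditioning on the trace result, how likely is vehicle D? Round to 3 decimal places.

Multiply each prior by the likelihood of the trace result:
  vehicle A: 0.111 × 0.69 = 0.07659
  vehicle B: 0.331 × 0.20 = 0.0662
  vehicle C: 0.242 × 0.15 = 0.0363
  vehicle D: 0.089 × 0.44 = 0.03916
  vehicle E: 0.227 × 0.85 = 0.19295
Marginal likelihood of the evidence = 0.4112.
P(vehicle D | evidence) = 0.03916 / 0.4112 ≈ 0.095.

0.095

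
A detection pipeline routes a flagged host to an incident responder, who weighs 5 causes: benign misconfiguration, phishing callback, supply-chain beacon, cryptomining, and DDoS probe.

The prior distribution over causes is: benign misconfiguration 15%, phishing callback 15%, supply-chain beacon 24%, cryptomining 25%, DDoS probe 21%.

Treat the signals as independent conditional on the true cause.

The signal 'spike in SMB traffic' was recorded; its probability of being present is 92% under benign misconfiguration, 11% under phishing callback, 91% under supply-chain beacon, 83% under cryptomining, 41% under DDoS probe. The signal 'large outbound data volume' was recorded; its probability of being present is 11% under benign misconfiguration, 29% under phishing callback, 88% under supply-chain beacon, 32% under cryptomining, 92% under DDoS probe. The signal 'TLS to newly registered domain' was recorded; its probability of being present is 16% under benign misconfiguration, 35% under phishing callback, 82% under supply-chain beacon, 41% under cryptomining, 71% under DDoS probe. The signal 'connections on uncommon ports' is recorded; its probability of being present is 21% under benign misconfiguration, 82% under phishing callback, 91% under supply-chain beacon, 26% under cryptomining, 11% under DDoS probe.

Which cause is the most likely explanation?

supply-chain beacon

Multiply each prior by the joint likelihood of the signal pattern:
  benign misconfiguration: 0.15 × 0.92 × 0.11 × 0.16 × 0.21 = 0.00051005
  phishing callback: 0.15 × 0.11 × 0.29 × 0.35 × 0.82 = 0.0013733
  supply-chain beacon: 0.24 × 0.91 × 0.88 × 0.82 × 0.91 = 0.14341
  cryptomining: 0.25 × 0.83 × 0.32 × 0.41 × 0.26 = 0.0070782
  DDoS probe: 0.21 × 0.41 × 0.92 × 0.71 × 0.11 = 0.0061865
Normalizing constant Z = 0.00051005 + 0.0013733 + 0.14341 + 0.0070782 + 0.0061865 = 0.15856.
P(benign misconfiguration | evidence) ≈ 0.00051005 / 0.15856 ≈ 0.003
P(phishing callback | evidence) ≈ 0.0013733 / 0.15856 ≈ 0.009
P(supply-chain beacon | evidence) ≈ 0.14341 / 0.15856 ≈ 0.904
P(cryptomining | evidence) ≈ 0.0070782 / 0.15856 ≈ 0.045
P(DDoS probe | evidence) ≈ 0.0061865 / 0.15856 ≈ 0.039
The largest is 0.904, so supply-chain beacon is most probable.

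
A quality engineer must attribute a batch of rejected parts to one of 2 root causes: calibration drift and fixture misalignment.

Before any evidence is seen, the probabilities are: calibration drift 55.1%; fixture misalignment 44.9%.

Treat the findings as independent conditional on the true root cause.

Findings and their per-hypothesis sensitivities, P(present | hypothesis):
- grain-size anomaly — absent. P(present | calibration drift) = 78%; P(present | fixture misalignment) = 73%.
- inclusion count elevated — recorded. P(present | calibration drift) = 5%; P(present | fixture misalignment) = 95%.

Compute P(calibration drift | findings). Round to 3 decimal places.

Multiply each prior by the joint likelihood of the evidence pattern (using 1 − P(present | H) for each absent finding):
  calibration drift: 0.551 × (1 − 0.78) × 0.05 = 0.006061
  fixture misalignment: 0.449 × (1 − 0.73) × 0.95 = 0.11517
Normalizing constant Z = 0.006061 + 0.11517 = 0.12123.
P(calibration drift | evidence) = 0.006061 / 0.12123 ≈ 0.050.

0.050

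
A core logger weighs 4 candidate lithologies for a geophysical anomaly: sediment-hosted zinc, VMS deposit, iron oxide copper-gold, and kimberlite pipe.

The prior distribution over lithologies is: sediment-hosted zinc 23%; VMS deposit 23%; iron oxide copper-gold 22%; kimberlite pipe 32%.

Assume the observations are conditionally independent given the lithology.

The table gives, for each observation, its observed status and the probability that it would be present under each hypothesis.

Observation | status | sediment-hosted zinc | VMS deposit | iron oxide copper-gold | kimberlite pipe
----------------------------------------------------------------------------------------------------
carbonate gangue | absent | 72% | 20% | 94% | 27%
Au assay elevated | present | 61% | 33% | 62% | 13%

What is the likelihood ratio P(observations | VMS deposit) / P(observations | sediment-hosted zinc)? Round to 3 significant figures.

The Bayes factor is the ratio of the joint likelihoods of the evidence pattern under the two hypotheses (using 1 − P(present | H) for each absent observation).
  VMS deposit: (1 − 0.20) × 0.33 = 0.264
  sediment-hosted zinc: (1 − 0.72) × 0.61 = 0.1708
Bayes factor = 0.264 / 0.1708 ≈ 1.55

1.55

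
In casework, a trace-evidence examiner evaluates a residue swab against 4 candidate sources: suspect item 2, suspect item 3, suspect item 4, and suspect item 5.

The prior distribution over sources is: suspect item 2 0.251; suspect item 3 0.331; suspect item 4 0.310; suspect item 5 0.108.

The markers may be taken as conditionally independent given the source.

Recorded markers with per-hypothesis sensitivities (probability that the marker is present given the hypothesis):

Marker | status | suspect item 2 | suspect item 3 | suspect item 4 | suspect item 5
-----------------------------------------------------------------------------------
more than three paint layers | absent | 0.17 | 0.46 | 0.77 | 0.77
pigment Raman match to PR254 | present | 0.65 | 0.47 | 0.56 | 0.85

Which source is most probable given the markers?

suspect item 2

For each hypothesis, the unnormalized posterior weight is prior × product of the marker likelihoods (using 1 − P(present | H) for each absent marker):
  suspect item 2: 0.251 × (1 − 0.17) × 0.65 = 0.13541
  suspect item 3: 0.331 × (1 − 0.46) × 0.47 = 0.084008
  suspect item 4: 0.310 × (1 − 0.77) × 0.56 = 0.039928
  suspect item 5: 0.108 × (1 − 0.77) × 0.85 = 0.021114
Marginal likelihood of the evidence = 0.28046.
P(suspect item 2 | evidence) ≈ 0.13541 / 0.28046 ≈ 0.483
P(suspect item 3 | evidence) ≈ 0.084008 / 0.28046 ≈ 0.300
P(suspect item 4 | evidence) ≈ 0.039928 / 0.28046 ≈ 0.142
P(suspect item 5 | evidence) ≈ 0.021114 / 0.28046 ≈ 0.075
The largest is 0.483, so suspect item 2 is most probable.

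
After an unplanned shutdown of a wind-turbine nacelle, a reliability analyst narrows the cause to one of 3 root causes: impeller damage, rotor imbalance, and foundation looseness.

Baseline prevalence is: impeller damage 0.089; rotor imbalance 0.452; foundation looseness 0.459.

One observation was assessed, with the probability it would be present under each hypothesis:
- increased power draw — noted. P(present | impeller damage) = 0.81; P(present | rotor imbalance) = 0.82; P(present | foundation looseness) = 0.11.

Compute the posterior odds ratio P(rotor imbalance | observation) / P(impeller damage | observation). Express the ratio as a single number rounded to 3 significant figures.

5.14

Posterior odds equal prior odds times the likelihood ratio; only the two competing hypotheses matter.
  rotor imbalance: 0.452 × 0.82 = 0.37064
  impeller damage: 0.089 × 0.81 = 0.07209
Posterior odds = 0.37064 / 0.07209 ≈ 5.14.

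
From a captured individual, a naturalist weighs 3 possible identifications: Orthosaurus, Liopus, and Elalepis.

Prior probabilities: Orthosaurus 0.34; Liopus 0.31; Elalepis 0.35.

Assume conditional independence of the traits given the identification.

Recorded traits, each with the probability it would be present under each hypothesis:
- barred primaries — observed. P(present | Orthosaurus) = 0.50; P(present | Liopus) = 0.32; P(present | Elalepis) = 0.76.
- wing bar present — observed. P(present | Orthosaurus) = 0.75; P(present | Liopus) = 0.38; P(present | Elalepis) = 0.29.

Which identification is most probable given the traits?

Orthosaurus

By Bayes' rule with conditional independence, the unnormalized weight for each hypothesis is prior × ∏ likelihoods:
  Orthosaurus: 0.34 × 0.50 × 0.75 = 0.1275
  Liopus: 0.31 × 0.32 × 0.38 = 0.037696
  Elalepis: 0.35 × 0.76 × 0.29 = 0.07714
Normalizing constant Z = 0.1275 + 0.037696 + 0.07714 = 0.24234.
P(Orthosaurus | evidence) ≈ 0.1275 / 0.24234 ≈ 0.526
P(Liopus | evidence) ≈ 0.037696 / 0.24234 ≈ 0.156
P(Elalepis | evidence) ≈ 0.07714 / 0.24234 ≈ 0.318
The largest is 0.526, so Orthosaurus is most probable.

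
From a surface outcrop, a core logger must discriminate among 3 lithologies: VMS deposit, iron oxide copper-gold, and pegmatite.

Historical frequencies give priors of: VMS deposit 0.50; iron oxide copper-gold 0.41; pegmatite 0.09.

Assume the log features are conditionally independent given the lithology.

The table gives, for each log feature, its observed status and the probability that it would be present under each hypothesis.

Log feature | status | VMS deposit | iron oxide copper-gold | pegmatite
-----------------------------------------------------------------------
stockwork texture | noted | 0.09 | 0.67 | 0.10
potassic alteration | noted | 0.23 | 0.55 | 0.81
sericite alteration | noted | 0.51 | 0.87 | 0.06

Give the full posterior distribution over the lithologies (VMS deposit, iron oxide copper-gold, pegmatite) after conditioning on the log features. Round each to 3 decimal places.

0.038, 0.958, 0.003

By Bayes' rule with conditional independence, the unnormalized weight for each hypothesis is prior × ∏ likelihoods:
  VMS deposit: 0.50 × 0.09 × 0.23 × 0.51 = 0.0052785
  iron oxide copper-gold: 0.41 × 0.67 × 0.55 × 0.87 = 0.13144
  pegmatite: 0.09 × 0.10 × 0.81 × 0.06 = 0.0004374
Normalizing constant Z = 0.0052785 + 0.13144 + 0.0004374 = 0.13716.
P(VMS deposit | evidence) = 0.0052785 / 0.13716 ≈ 0.038
P(iron oxide copper-gold | evidence) = 0.13144 / 0.13716 ≈ 0.958
P(pegmatite | evidence) = 0.0004374 / 0.13716 ≈ 0.003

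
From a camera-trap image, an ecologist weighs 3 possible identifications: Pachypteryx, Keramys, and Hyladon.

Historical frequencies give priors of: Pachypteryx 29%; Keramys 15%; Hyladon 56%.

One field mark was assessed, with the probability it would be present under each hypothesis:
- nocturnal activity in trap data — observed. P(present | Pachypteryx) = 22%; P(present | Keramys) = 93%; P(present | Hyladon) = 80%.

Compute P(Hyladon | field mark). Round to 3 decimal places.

0.688

Multiply each prior by the likelihood of the field mark:
  Pachypteryx: 0.29 × 0.22 = 0.0638
  Keramys: 0.15 × 0.93 = 0.1395
  Hyladon: 0.56 × 0.80 = 0.448
Normalizing constant Z = 0.0638 + 0.1395 + 0.448 = 0.6513.
P(Hyladon | evidence) = 0.448 / 0.6513 ≈ 0.688.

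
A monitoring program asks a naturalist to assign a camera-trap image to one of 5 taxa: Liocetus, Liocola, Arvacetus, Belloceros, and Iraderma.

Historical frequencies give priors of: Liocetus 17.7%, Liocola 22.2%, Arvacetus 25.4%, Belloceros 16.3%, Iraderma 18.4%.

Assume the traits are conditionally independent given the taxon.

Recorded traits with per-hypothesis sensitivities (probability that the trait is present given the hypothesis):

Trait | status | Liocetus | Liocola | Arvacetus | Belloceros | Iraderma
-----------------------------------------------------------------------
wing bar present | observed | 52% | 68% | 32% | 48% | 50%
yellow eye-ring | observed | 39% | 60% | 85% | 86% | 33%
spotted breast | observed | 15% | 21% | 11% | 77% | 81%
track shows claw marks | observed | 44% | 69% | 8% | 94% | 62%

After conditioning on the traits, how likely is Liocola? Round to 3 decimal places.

0.164

By Bayes' rule with conditional independence, the unnormalized weight for each hypothesis is prior × ∏ likelihoods:
  Liocetus: 0.177 × 0.52 × 0.39 × 0.15 × 0.44 = 0.0023691
  Liocola: 0.222 × 0.68 × 0.60 × 0.21 × 0.69 = 0.013124
  Arvacetus: 0.254 × 0.32 × 0.85 × 0.11 × 0.08 = 0.00060797
  Belloceros: 0.163 × 0.48 × 0.86 × 0.77 × 0.94 = 0.048702
  Iraderma: 0.184 × 0.50 × 0.33 × 0.81 × 0.62 = 0.015247
The unnormalized weights sum to 0.08005.
P(Liocola | evidence) = 0.013124 / 0.08005 ≈ 0.164.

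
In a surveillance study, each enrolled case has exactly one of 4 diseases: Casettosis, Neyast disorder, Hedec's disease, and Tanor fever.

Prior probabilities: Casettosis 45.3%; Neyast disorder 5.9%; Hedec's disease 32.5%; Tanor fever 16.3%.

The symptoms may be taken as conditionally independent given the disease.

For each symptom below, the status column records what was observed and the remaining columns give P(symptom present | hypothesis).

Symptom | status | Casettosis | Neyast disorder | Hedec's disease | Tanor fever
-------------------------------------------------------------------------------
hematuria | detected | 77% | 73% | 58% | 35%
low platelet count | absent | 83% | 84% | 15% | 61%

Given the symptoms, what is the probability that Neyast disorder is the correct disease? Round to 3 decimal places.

0.028

For each hypothesis, the unnormalized posterior weight is prior × product of the symptom likelihoods (using 1 − P(present | H) for each absent symptom):
  Casettosis: 0.453 × 0.77 × (1 − 0.83) = 0.059298
  Neyast disorder: 0.059 × 0.73 × (1 − 0.84) = 0.0068912
  Hedec's disease: 0.325 × 0.58 × (1 − 0.15) = 0.16023
  Tanor fever: 0.163 × 0.35 × (1 − 0.61) = 0.022249
Normalizing constant Z = 0.059298 + 0.0068912 + 0.16023 + 0.022249 = 0.24866.
P(Neyast disorder | evidence) = 0.0068912 / 0.24866 ≈ 0.028.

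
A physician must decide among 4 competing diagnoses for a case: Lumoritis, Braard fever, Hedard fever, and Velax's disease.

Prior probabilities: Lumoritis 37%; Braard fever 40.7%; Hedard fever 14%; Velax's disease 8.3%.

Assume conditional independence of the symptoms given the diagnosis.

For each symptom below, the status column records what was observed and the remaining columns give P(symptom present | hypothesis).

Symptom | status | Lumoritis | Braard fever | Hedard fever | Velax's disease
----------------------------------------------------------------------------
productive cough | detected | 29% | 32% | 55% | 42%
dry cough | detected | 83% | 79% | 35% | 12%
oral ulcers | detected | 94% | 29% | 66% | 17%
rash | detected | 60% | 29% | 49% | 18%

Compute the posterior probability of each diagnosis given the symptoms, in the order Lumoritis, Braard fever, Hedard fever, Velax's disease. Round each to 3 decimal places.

By Bayes' rule with conditional independence, the unnormalized weight for each hypothesis is prior × ∏ likelihoods:
  Lumoritis: 0.370 × 0.29 × 0.83 × 0.94 × 0.60 = 0.050229
  Braard fever: 0.407 × 0.32 × 0.79 × 0.29 × 0.29 = 0.008653
  Hedard fever: 0.140 × 0.55 × 0.35 × 0.66 × 0.49 = 0.0087156
  Velax's disease: 0.083 × 0.42 × 0.12 × 0.17 × 0.18 = 0.00012801
Normalizing constant Z = 0.050229 + 0.008653 + 0.0087156 + 0.00012801 = 0.067726.
P(Lumoritis | evidence) = 0.050229 / 0.067726 ≈ 0.742
P(Braard fever | evidence) = 0.008653 / 0.067726 ≈ 0.128
P(Hedard fever | evidence) = 0.0087156 / 0.067726 ≈ 0.129
P(Velax's disease | evidence) = 0.00012801 / 0.067726 ≈ 0.002

0.742, 0.128, 0.129, 0.002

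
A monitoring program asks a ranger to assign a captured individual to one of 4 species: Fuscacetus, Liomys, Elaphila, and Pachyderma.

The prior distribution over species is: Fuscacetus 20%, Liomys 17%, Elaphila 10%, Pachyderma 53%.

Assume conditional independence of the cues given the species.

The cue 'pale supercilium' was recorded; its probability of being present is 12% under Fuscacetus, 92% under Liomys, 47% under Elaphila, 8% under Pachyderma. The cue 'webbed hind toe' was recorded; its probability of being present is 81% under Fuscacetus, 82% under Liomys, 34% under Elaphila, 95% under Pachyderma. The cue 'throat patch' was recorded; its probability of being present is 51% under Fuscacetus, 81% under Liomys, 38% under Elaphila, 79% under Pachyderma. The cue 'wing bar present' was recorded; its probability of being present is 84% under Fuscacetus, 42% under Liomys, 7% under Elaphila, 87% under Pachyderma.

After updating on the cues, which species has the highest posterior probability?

For each hypothesis, the unnormalized posterior weight is prior × product of the cue likelihoods:
  Fuscacetus: 0.20 × 0.12 × 0.81 × 0.51 × 0.84 = 0.0083281
  Liomys: 0.17 × 0.92 × 0.82 × 0.81 × 0.42 = 0.04363
  Elaphila: 0.10 × 0.47 × 0.34 × 0.38 × 0.07 = 0.00042507
  Pachyderma: 0.53 × 0.08 × 0.95 × 0.79 × 0.87 = 0.027684
The unnormalized weights sum to 0.080068.
P(Fuscacetus | evidence) ≈ 0.0083281 / 0.080068 ≈ 0.104
P(Liomys | evidence) ≈ 0.04363 / 0.080068 ≈ 0.545
P(Elaphila | evidence) ≈ 0.00042507 / 0.080068 ≈ 0.005
P(Pachyderma | evidence) ≈ 0.027684 / 0.080068 ≈ 0.346
The largest is 0.545, so Liomys is most probable.

Liomys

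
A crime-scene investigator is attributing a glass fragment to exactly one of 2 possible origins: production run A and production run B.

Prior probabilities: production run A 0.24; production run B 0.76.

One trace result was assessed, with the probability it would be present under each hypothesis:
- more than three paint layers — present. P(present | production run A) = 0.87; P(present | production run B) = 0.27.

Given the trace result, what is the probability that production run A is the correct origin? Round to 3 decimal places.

0.504

Multiply each prior by the likelihood of the trace result:
  production run A: 0.24 × 0.87 = 0.2088
  production run B: 0.76 × 0.27 = 0.2052
Marginal likelihood of the evidence = 0.414.
P(production run A | evidence) = 0.2088 / 0.414 ≈ 0.504.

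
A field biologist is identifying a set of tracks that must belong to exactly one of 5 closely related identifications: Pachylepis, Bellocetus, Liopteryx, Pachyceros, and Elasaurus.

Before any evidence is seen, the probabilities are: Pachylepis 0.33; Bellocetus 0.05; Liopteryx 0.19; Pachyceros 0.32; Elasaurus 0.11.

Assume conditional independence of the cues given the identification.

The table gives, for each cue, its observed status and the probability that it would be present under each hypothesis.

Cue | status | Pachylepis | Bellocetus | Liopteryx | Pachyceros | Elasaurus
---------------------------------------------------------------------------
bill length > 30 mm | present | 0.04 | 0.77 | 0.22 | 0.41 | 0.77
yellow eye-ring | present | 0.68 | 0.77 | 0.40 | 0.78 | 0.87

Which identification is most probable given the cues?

By Bayes' rule with conditional independence, the unnormalized weight for each hypothesis is prior × ∏ likelihoods:
  Pachylepis: 0.33 × 0.04 × 0.68 = 0.008976
  Bellocetus: 0.05 × 0.77 × 0.77 = 0.029645
  Liopteryx: 0.19 × 0.22 × 0.40 = 0.01672
  Pachyceros: 0.32 × 0.41 × 0.78 = 0.10234
  Elasaurus: 0.11 × 0.77 × 0.87 = 0.073689
Marginal likelihood of the evidence = 0.23137.
P(Pachylepis | evidence) ≈ 0.008976 / 0.23137 ≈ 0.039
P(Bellocetus | evidence) ≈ 0.029645 / 0.23137 ≈ 0.128
P(Liopteryx | evidence) ≈ 0.01672 / 0.23137 ≈ 0.072
P(Pachyceros | evidence) ≈ 0.10234 / 0.23137 ≈ 0.442
P(Elasaurus | evidence) ≈ 0.073689 / 0.23137 ≈ 0.318
The largest is 0.442, so Pachyceros is most probable.

Pachyceros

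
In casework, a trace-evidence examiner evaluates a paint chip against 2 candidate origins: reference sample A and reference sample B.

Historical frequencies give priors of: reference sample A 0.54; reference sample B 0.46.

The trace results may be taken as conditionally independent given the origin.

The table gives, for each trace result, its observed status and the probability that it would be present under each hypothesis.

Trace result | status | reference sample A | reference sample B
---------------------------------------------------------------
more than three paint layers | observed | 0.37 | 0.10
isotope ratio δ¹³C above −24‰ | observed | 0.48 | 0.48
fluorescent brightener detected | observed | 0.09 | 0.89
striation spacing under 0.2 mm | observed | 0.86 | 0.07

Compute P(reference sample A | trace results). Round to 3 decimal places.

Multiply each prior by the joint likelihood of the trace result pattern:
  reference sample A: 0.54 × 0.37 × 0.48 × 0.09 × 0.86 = 0.007423
  reference sample B: 0.46 × 0.10 × 0.48 × 0.89 × 0.07 = 0.0013756
The unnormalized weights sum to 0.0087986.
P(reference sample A | evidence) = 0.007423 / 0.0087986 ≈ 0.844.

0.844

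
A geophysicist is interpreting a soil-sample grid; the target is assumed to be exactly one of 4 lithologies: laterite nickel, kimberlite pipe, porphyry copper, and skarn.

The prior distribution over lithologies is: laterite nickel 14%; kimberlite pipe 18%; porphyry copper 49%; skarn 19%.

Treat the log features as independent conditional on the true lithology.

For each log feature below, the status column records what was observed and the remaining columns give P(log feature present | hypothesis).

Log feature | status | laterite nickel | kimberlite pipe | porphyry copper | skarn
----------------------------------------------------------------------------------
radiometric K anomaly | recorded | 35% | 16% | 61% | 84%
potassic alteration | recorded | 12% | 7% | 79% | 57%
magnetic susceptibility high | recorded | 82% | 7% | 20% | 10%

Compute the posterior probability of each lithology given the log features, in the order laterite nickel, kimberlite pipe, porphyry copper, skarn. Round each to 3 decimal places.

0.079, 0.002, 0.771, 0.148

By Bayes' rule with conditional independence, the unnormalized weight for each hypothesis is prior × ∏ likelihoods:
  laterite nickel: 0.14 × 0.35 × 0.12 × 0.82 = 0.0048216
  kimberlite pipe: 0.18 × 0.16 × 0.07 × 0.07 = 0.00014112
  porphyry copper: 0.49 × 0.61 × 0.79 × 0.20 = 0.047226
  skarn: 0.19 × 0.84 × 0.57 × 0.10 = 0.0090972
Marginal likelihood of the evidence = 0.061286.
P(laterite nickel | evidence) = 0.0048216 / 0.061286 ≈ 0.079
P(kimberlite pipe | evidence) = 0.00014112 / 0.061286 ≈ 0.002
P(porphyry copper | evidence) = 0.047226 / 0.061286 ≈ 0.771
P(skarn | evidence) = 0.0090972 / 0.061286 ≈ 0.148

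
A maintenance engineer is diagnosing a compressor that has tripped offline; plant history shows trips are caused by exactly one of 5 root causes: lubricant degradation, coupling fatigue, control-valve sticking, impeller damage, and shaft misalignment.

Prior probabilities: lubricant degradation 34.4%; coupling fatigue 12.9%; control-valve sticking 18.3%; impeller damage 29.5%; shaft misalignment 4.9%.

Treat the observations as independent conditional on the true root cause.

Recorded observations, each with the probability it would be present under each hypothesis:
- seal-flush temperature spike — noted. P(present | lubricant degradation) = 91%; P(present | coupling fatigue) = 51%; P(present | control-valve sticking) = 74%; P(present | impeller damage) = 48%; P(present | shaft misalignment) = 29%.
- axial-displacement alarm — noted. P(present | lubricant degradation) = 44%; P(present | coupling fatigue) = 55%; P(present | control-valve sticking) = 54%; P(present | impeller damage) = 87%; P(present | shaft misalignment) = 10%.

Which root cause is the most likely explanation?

lubricant degradation

For each hypothesis, the unnormalized posterior weight is prior × product of the observation likelihoods:
  lubricant degradation: 0.344 × 0.91 × 0.44 = 0.13774
  coupling fatigue: 0.129 × 0.51 × 0.55 = 0.036185
  control-valve sticking: 0.183 × 0.74 × 0.54 = 0.073127
  impeller damage: 0.295 × 0.48 × 0.87 = 0.12319
  shaft misalignment: 0.049 × 0.29 × 0.10 = 0.001421
The unnormalized weights sum to 0.37166.
P(lubricant degradation | evidence) ≈ 0.13774 / 0.37166 ≈ 0.371
P(coupling fatigue | evidence) ≈ 0.036185 / 0.37166 ≈ 0.097
P(control-valve sticking | evidence) ≈ 0.073127 / 0.37166 ≈ 0.197
P(impeller damage | evidence) ≈ 0.12319 / 0.37166 ≈ 0.331
P(shaft misalignment | evidence) ≈ 0.001421 / 0.37166 ≈ 0.004
The largest is 0.371, so lubricant degradation is most probable.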